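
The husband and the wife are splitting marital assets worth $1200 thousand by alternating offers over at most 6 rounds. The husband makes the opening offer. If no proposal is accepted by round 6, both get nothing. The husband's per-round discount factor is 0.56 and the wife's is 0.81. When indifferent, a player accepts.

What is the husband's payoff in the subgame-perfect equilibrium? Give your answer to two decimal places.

378.33

Work backward from the last round.
Round 6 (the wife proposes): the husband will accept anything ≥ 0, so the wife offers 0 and keeps 1200.
Round 5 (the husband proposes): the wife can get 1200 next round, worth 0.81 × 1200 = 972 now, so the husband offers 972, keeping 228.
Round 4 (the wife proposes): the husband can get 228 next round, worth 0.56 × 228 = 127.68 now. The wife offers 127.68 and keeps 1200 − 127.68 = 1072.32.
Round 3 (the husband proposes): the wife can get 1072.32 next round, worth 0.81 × 1072.32 = 868.5792 now. The husband offers 868.5792 and keeps 1200 − 868.5792 = 331.4208.
Round 2 (the wife proposes): the husband can get 331.4208 next round, worth 0.56 × 331.4208 = 185.595648 now. The wife offers 185.595648 and keeps 1200 − 185.595648 = 1014.404352.
Round 1 (the husband proposes): the wife can get 1014.404352 next round, worth 0.81 × 1014.404352 = 821.66752512 now. The husband offers 821.66752512 and keeps 1200 − 821.66752512 = 378.33247488.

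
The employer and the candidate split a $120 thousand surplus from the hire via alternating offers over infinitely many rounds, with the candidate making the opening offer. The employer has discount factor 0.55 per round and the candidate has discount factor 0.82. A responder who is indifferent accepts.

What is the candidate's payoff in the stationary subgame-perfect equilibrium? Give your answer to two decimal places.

98.36

Let x be the candidate's share when the candidate proposes and y be the employer's share when the employer proposes.
The employer accepts iff offered ≥ 0.55·y, so x = 120 − 0.55y. Symmetrically y = 120 − 0.82x.
Substituting: x = 120 − 0.55(120 − 0.82x), giving x(1 − 0.82·0.55) = 120(1 − 0.55).
So x = 120 × 0.45 / 0.549 ≈ 98.3607, and the employer receives 120 − x ≈ 21.6393.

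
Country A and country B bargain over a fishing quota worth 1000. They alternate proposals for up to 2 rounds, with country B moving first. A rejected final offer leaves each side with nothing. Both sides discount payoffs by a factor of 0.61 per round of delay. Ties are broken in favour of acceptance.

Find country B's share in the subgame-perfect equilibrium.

390

Round 2 (country A proposes): rejection yields 0 for country B; country A offers 0 and keeps 1000.
Round 1 (country B proposes): country A can get 1000 next round, worth 0.61 × 1000 = 610 now; country B offers that and keeps 390.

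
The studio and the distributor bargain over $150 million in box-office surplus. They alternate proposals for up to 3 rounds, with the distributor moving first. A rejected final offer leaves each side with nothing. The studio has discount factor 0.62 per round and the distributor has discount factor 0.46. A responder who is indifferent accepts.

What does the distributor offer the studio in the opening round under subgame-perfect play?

By backward induction:
Round 3 (the distributor proposes): rejection yields 0 for the studio; the distributor offers 0 and keeps 150.
Round 2 (the studio proposes): the distributor can get 150 next round, worth 0.46 × 150 = 69 now, so the studio offers 69, keeping 81.
Round 1 (the distributor proposes): the studio can get 81 next round, worth 0.62 × 81 = 50.22 now. The distributor offers 50.22 and keeps 150 − 50.22 = 99.78.

50.22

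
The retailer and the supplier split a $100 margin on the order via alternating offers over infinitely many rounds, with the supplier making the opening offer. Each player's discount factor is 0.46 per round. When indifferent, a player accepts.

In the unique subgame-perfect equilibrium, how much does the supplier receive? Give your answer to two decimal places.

68.49

When the supplier proposes, the retailer accepts any offer worth at least 0.46 times what the retailer would get by proposing next round; and vice versa.
This gives x = 100 − 0.46y and y = 100 − 0.46x, where x and y are each side's share when it proposes.
Hence (1 − 0.46·0.46)x = 100(1 − 0.46), i.e. 0.7884·x = 54.
x ≈ 68.4932; the retailer's share is 100 − x ≈ 31.5068.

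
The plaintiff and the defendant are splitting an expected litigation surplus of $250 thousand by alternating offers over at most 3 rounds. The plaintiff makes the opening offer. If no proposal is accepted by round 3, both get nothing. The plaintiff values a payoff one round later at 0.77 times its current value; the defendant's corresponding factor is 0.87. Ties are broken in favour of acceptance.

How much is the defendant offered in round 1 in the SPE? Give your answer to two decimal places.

Round 3 (the plaintiff proposes): rejection yields 0 for the defendant; the plaintiff offers 0 and keeps 250.
Round 2 (the defendant proposes): the plaintiff can get 250 next round, worth 0.77 × 250 = 192.5 now. The defendant offers 192.5 and keeps 250 − 192.5 = 57.5.
Round 1 (the plaintiff proposes): the defendant can get 57.5 next round, worth 0.87 × 57.5 = 50.025 now. The plaintiff offers 50.025 and keeps 250 − 50.025 = 199.975.

50.03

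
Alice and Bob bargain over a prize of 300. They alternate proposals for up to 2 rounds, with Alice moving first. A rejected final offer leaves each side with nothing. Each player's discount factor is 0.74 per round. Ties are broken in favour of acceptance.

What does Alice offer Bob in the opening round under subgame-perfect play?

Round 2 (Bob proposes): rejection yields 0 for Alice; Bob offers 0 and keeps 300.
Round 1 (Alice proposes): Bob can get 300 next round, worth 0.74 × 300 = 222 now. Alice offers 222 and keeps 300 − 222 = 78.

222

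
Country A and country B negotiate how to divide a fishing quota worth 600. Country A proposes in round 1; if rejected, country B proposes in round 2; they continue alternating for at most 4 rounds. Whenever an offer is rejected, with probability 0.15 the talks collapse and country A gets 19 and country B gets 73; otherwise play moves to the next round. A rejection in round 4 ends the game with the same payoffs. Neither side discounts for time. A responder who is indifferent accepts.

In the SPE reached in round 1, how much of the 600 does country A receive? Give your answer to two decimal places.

150.25

Round 4 (country B proposes): country A gets 19 if talks fail, so country B offers 19 and keeps 581.
Round 3 (country A proposes): rejecting gives country B an expected 0.85 × 581 + 0.15 × 73 = 504.8. Country A offers 504.8 and keeps 600 − 504.8 = 95.2.
Round 2 (country B proposes): rejecting gives country A an expected 0.85 × 95.2 + 0.15 × 19 = 83.77. Country B offers 83.77 and keeps 600 − 83.77 = 516.23.
Round 1 (country A proposes): rejecting gives country B an expected 0.85 × 516.23 + 0.15 × 73 = 449.7455; country A offers that and keeps 150.2545.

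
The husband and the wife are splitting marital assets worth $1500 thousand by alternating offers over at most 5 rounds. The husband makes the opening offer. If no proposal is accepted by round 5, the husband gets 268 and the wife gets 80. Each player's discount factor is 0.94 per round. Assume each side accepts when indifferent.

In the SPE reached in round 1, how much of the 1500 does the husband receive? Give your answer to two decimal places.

Round 5 (the husband proposes): the wife gets 80 if talks fail, so the husband offers 80 and keeps 1420.
Round 4 (the wife proposes): the husband can get 1420 next round, worth 0.94 × 1420 = 1334.8 now. The wife offers 1334.8 and keeps 1500 − 1334.8 = 165.2.
Round 3 (the husband proposes): the wife can get 165.2 next round, worth 0.94 × 165.2 = 155.288 now; the husband offers that and keeps 1344.712.
Round 2 (the wife proposes): the husband can get 1344.712 next round, worth 0.94 × 1344.712 = 1264.02928 now. The wife offers 1264.02928 and keeps 1500 − 1264.02928 = 235.97072.
Round 1 (the husband proposes): the wife can get 235.97072 next round, worth 0.94 × 235.97072 = 221.8124768 now; the husband offers that and keeps 1278.1875232.

1278.19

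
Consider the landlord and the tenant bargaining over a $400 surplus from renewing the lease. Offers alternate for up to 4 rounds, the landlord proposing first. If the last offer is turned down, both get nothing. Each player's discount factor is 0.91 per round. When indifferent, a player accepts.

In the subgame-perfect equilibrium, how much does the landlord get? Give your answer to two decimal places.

Round 4 (the tenant proposes): rejection yields 0 for the landlord; the tenant offers 0 and keeps 400.
Round 3 (the landlord proposes): the tenant can get 400 next round, worth 0.91 × 400 = 364 now. The landlord offers 364 and keeps 400 − 364 = 36.
Round 2 (the tenant proposes): the landlord can get 36 next round, worth 0.91 × 36 = 32.76 now; the tenant offers that and keeps 367.24.
Round 1 (the landlord proposes): the tenant can get 367.24 next round, worth 0.91 × 367.24 = 334.1884 now. The landlord offers 334.1884 and keeps 400 − 334.1884 = 65.8116.

65.81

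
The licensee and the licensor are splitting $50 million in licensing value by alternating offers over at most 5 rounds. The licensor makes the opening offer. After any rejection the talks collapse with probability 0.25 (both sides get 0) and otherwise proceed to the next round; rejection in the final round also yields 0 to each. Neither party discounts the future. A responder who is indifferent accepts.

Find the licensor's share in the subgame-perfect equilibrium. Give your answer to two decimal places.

35.35

By backward induction:
Round 5 (the licensor proposes): the licensee will accept anything ≥ 0, so the licensor offers 0 and keeps 50.
Round 4 (the licensee proposes): rejecting gives the licensor an expected 0.75 × 50 = 37.5. The licensee offers 37.5 and keeps 50 − 37.5 = 12.5.
Round 3 (the licensor proposes): rejecting gives the licensee an expected 0.75 × 12.5 = 9.375. The licensor offers 9.375 and keeps 50 − 9.375 = 40.625.
Round 2 (the licensee proposes): rejecting gives the licensor an expected 0.75 × 40.625 = 30.46875. The licensee offers 30.46875 and keeps 50 − 30.46875 = 19.53125.
Round 1 (the licensor proposes): rejecting gives the licensee an expected 0.75 × 19.53125 = 14.6484375; the licensor offers that and keeps 35.3515625.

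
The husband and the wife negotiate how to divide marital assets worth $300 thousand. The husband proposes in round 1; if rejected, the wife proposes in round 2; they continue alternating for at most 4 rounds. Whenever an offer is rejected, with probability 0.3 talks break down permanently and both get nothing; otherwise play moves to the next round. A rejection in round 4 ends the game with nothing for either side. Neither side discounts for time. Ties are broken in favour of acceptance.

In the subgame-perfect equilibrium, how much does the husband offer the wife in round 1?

165.9

By backward induction:
Round 4 (the wife proposes): the husband will accept anything ≥ 0, so the wife offers 0 and keeps 300.
Round 3 (the husband proposes): rejecting gives the wife an expected 0.7 × 300 = 210; the husband offers that and keeps 90.
Round 2 (the wife proposes): rejecting gives the husband an expected 0.7 × 90 = 63. The wife offers 63 and keeps 300 − 63 = 237.
Round 1 (the husband proposes): rejecting gives the wife an expected 0.7 × 237 = 165.9; the husband offers that and keeps 134.1.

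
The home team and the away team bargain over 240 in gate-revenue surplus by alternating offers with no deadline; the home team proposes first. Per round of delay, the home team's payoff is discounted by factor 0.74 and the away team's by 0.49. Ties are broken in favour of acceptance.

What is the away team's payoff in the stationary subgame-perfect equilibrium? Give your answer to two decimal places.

47.97

In a stationary SPE each proposer offers the other exactly their discounted continuation value.
If the home team keeps x when proposing and the away team keeps y when proposing, then x = 240 − 0.49y and y = 240 − 0.74x.
Solving: x = 240(1 − 0.49) / (1 − 0.74·0.49) = 122.4 / 0.6374 ≈ 192.0301.
The away team gets 240 − 192.0301 ≈ 47.9699.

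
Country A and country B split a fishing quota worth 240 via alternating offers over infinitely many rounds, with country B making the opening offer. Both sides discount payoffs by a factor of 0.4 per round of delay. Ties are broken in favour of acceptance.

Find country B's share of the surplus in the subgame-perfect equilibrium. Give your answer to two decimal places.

171.43

In a stationary SPE each proposer offers the other exactly their discounted continuation value.
If country B keeps x when proposing and country A keeps y when proposing, then x = 240 − 0.4y and y = 240 − 0.4x.
Solving: x = 240(1 − 0.4) / (1 − 0.4·0.4) = 144 / 0.84 ≈ 171.4286.
Country A gets 240 − 171.4286 ≈ 68.5714.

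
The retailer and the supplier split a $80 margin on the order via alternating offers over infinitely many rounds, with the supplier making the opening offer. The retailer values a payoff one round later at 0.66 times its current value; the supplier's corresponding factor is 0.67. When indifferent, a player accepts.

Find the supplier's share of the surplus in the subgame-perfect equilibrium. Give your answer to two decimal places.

In a stationary SPE each proposer offers the other exactly their discounted continuation value.
If the supplier keeps x when proposing and the retailer keeps y when proposing, then x = 80 − 0.66y and y = 80 − 0.67x.
Solving: x = 80(1 − 0.66) / (1 − 0.67·0.66) = 27.2 / 0.5578 ≈ 48.7630.
The retailer gets 80 − 48.7630 ≈ 31.2370.

48.76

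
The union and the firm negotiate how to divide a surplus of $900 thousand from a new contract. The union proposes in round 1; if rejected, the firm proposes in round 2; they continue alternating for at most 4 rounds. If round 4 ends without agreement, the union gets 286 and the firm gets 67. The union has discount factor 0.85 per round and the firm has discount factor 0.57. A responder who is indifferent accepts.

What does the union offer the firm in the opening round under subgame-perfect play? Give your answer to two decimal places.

246.52

Round 4 (the firm proposes): the union gets 286 if talks fail, so the firm offers 286 and keeps 614.
Round 3 (the union proposes): the firm can get 614 next round, worth 0.57 × 614 = 349.98 now. The union offers 349.98 and keeps 900 − 349.98 = 550.02.
Round 2 (the firm proposes): the union can get 550.02 next round, worth 0.85 × 550.02 = 467.517 now, so the firm offers 467.517, keeping 432.483.
Round 1 (the union proposes): the firm can get 432.483 next round, worth 0.57 × 432.483 = 246.51531 now. The union offers 246.51531 and keeps 900 − 246.51531 = 653.48469.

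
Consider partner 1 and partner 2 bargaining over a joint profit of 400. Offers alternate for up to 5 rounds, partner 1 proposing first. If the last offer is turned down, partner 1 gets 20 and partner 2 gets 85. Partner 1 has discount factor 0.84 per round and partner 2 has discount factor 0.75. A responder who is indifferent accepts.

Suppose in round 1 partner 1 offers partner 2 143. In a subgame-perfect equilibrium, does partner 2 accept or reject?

Round 5 (partner 1 proposes): partner 2 gets 85 if talks fail, so partner 1 offers 85 and keeps 315.
Round 4 (partner 2 proposes): partner 1 can get 315 next round, worth 0.84 × 315 = 264.6 now; partner 2 offers that and keeps 135.4.
Round 3 (partner 1 proposes): partner 2 can get 135.4 next round, worth 0.75 × 135.4 = 101.55 now, so partner 1 offers 101.55, keeping 298.45.
Round 2 (partner 2 proposes): partner 1 can get 298.45 next round, worth 0.84 × 298.45 = 250.698 now; partner 2 offers that and keeps 149.302.
So by rejecting in round 1, partner 2 gets 149.302 next round, worth 0.75 × 149.302 = 111.9765 now.
Offer 143 ≥ 111.9765, so partner 2 accepts.

Accept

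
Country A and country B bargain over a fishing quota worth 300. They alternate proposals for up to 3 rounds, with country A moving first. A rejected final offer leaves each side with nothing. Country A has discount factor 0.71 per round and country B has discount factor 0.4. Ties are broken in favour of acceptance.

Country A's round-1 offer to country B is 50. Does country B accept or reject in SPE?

Accept

Round 3 (country A proposes): country B will accept anything ≥ 0, so country A offers 0 and keeps 300.
Round 2 (country B proposes): country A can get 300 next round, worth 0.71 × 300 = 213 now, so country B offers 213, keeping 87.
So by rejecting in round 1, country B gets 87 next round, worth 0.4 × 87 = 34.8 now.
Offer 50 ≥ 34.8, so country B accepts.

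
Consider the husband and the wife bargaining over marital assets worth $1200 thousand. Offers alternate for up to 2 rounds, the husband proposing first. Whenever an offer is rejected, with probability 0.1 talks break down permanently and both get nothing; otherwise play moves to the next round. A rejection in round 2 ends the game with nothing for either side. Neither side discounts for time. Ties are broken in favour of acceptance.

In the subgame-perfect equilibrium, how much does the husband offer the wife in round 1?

1080

Round 2 (the wife proposes): rejection yields 0 for the husband; the wife offers 0 and keeps 1200.
Round 1 (the husband proposes): rejecting gives the wife an expected 0.9 × 1200 = 1080. The husband offers 1080 and keeps 1200 − 1080 = 120.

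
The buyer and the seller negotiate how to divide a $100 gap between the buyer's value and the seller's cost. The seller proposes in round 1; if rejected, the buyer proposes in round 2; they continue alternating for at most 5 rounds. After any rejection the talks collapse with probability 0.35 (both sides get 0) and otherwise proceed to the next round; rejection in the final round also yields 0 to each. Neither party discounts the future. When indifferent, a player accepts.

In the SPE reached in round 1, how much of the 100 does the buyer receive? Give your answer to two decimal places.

Round 5 (the seller proposes): rejection yields 0 for the buyer; the seller offers 0 and keeps 100.
Round 4 (the buyer proposes): rejecting gives the seller an expected 0.65 × 100 = 65. The buyer offers 65 and keeps 100 − 65 = 35.
Round 3 (the seller proposes): rejecting gives the buyer an expected 0.65 × 35 = 22.75, so the seller offers 22.75, keeping 77.25.
Round 2 (the buyer proposes): rejecting gives the seller an expected 0.65 × 77.25 = 50.2125. The buyer offers 50.2125 and keeps 100 − 50.2125 = 49.7875.
Round 1 (the seller proposes): rejecting gives the buyer an expected 0.65 × 49.7875 = 32.361875; the seller offers that and keeps 67.638125.

32.36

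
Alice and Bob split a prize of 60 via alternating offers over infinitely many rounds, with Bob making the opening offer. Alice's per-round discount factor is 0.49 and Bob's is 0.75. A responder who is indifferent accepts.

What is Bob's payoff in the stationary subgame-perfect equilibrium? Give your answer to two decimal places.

48.38

In a stationary SPE each proposer offers the other exactly their discounted continuation value.
If Bob keeps x when proposing and Alice keeps y when proposing, then x = 60 − 0.49y and y = 60 − 0.75x.
Solving: x = 60(1 − 0.49) / (1 − 0.75·0.49) = 30.6 / 0.6325 ≈ 48.3794.
Alice gets 60 − 48.3794 ≈ 11.6206.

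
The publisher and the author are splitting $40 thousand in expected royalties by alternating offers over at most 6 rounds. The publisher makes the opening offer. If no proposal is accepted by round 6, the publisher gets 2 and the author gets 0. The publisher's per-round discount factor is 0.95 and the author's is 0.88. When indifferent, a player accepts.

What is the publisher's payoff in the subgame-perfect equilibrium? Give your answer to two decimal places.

13.40

Round 6 (the author proposes): the publisher gets 2 if talks fail, so the author offers 2 and keeps 38.
Round 5 (the publisher proposes): the author can get 38 next round, worth 0.88 × 38 = 33.44 now. The publisher offers 33.44 and keeps 40 − 33.44 = 6.56.
Round 4 (the author proposes): the publisher can get 6.56 next round, worth 0.95 × 6.56 = 6.232 now; the author offers that and keeps 33.768.
Round 3 (the publisher proposes): the author can get 33.768 next round, worth 0.88 × 33.768 = 29.71584 now, so the publisher offers 29.71584, keeping 10.28416.
Round 2 (the author proposes): the publisher can get 10.28416 next round, worth 0.95 × 10.28416 = 9.769952 now. The author offers 9.769952 and keeps 40 − 9.769952 = 30.230048.
Round 1 (the publisher proposes): the author can get 30.230048 next round, worth 0.88 × 30.230048 = 26.60244224 now, so the publisher offers 26.60244224, keeping 13.39755776.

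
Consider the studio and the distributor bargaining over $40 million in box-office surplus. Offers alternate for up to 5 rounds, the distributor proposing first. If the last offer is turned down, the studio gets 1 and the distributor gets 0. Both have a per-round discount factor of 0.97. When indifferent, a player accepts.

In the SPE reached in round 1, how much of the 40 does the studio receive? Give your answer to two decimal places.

By backward induction:
Round 5 (the distributor proposes): the studio gets 1 if talks fail, so the distributor offers 1 and keeps 39.
Round 4 (the studio proposes): the distributor can get 39 next round, worth 0.97 × 39 = 37.83 now. The studio offers 37.83 and keeps 40 − 37.83 = 2.17.
Round 3 (the distributor proposes): the studio can get 2.17 next round, worth 0.97 × 2.17 = 2.1049 now. The distributor offers 2.1049 and keeps 40 − 2.1049 = 37.8951.
Round 2 (the studio proposes): the distributor can get 37.8951 next round, worth 0.97 × 37.8951 = 36.758247 now; the studio offers that and keeps 3.241753.
Round 1 (the distributor proposes): the studio can get 3.241753 next round, worth 0.97 × 3.241753 = 3.14450041 now. The distributor offers 3.14450041 and keeps 40 − 3.14450041 = 36.85549959.

3.14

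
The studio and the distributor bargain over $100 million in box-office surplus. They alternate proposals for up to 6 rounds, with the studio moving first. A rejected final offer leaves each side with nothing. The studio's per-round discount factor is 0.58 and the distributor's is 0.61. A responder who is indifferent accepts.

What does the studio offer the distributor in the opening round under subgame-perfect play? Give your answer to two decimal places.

Round 6 (the distributor proposes): the studio will accept anything ≥ 0, so the distributor offers 0 and keeps 100.
Round 5 (the studio proposes): the distributor can get 100 next round, worth 0.61 × 100 = 61 now; the studio offers that and keeps 39.
Round 4 (the distributor proposes): the studio can get 39 next round, worth 0.58 × 39 = 22.62 now, so the distributor offers 22.62, keeping 77.38.
Round 3 (the studio proposes): the distributor can get 77.38 next round, worth 0.61 × 77.38 = 47.2018 now. The studio offers 47.2018 and keeps 100 − 47.2018 = 52.7982.
Round 2 (the distributor proposes): the studio can get 52.7982 next round, worth 0.58 × 52.7982 = 30.622956 now; the distributor offers that and keeps 69.377044.
Round 1 (the studio proposes): the distributor can get 69.377044 next round, worth 0.61 × 69.377044 = 42.31999684 now. The studio offers 42.31999684 and keeps 100 − 42.31999684 = 57.68000316.

42.32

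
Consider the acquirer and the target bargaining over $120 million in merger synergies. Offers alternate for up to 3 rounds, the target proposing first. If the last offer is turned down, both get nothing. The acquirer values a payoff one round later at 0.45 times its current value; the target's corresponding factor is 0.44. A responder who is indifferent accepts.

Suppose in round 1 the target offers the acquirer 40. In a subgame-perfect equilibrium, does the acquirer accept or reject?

Round 3 (the target proposes): rejection yields 0 for the acquirer; the target offers 0 and keeps 120.
Round 2 (the acquirer proposes): the target can get 120 next round, worth 0.44 × 120 = 52.8 now, so the acquirer offers 52.8, keeping 67.2.
So by rejecting in round 1, the acquirer gets 67.2 next round, worth 0.45 × 67.2 = 30.24 now.
Offer 40 ≥ 30.24, so the acquirer accepts.

Accept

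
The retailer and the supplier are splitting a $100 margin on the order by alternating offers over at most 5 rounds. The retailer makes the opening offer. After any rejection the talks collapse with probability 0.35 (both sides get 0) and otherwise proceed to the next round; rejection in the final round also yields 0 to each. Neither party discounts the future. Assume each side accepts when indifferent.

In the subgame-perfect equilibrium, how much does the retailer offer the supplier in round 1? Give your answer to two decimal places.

Round 5 (the retailer proposes): rejection yields 0 for the supplier; the retailer offers 0 and keeps 100.
Round 4 (the supplier proposes): rejecting gives the retailer an expected 0.65 × 100 = 65, so the supplier offers 65, keeping 35.
Round 3 (the retailer proposes): rejecting gives the supplier an expected 0.65 × 35 = 22.75, so the retailer offers 22.75, keeping 77.25.
Round 2 (the supplier proposes): rejecting gives the retailer an expected 0.65 × 77.25 = 50.2125. The supplier offers 50.2125 and keeps 100 − 50.2125 = 49.7875.
Round 1 (the retailer proposes): rejecting gives the supplier an expected 0.65 × 49.7875 = 32.361875, so the retailer offers 32.361875, keeping 67.638125.

32.36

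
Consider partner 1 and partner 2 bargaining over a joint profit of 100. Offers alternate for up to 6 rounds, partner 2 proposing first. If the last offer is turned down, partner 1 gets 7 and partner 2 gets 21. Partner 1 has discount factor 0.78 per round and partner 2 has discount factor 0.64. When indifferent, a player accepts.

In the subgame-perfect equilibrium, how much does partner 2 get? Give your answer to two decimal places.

42.55

Solve by backward induction from round 6.
Round 6 (partner 1 proposes): partner 2 gets 21 if talks fail, so partner 1 offers 21 and keeps 79.
Round 5 (partner 2 proposes): partner 1 can get 79 next round, worth 0.78 × 79 = 61.62 now; partner 2 offers that and keeps 38.38.
Round 4 (partner 1 proposes): partner 2 can get 38.38 next round, worth 0.64 × 38.38 = 24.5632 now; partner 1 offers that and keeps 75.4368.
Round 3 (partner 2 proposes): partner 1 can get 75.4368 next round, worth 0.78 × 75.4368 = 58.840704 now. Partner 2 offers 58.840704 and keeps 100 − 58.840704 = 41.159296.
Round 2 (partner 1 proposes): partner 2 can get 41.159296 next round, worth 0.64 × 41.159296 = 26.34194944 now; partner 1 offers that and keeps 73.65805056.
Round 1 (partner 2 proposes): partner 1 can get 73.65805056 next round, worth 0.78 × 73.65805056 = 57.4532794368 now; partner 2 offers that and keeps 42.5467205632.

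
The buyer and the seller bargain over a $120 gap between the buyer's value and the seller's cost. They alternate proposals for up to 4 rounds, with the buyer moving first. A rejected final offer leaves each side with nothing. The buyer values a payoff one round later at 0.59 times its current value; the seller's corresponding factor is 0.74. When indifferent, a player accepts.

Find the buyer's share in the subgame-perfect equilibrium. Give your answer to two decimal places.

44.82

Round 4 (the seller proposes): rejection yields 0 for the buyer; the seller offers 0 and keeps 120.
Round 3 (the buyer proposes): the seller can get 120 next round, worth 0.74 × 120 = 88.8 now, so the buyer offers 88.8, keeping 31.2.
Round 2 (the seller proposes): the buyer can get 31.2 next round, worth 0.59 × 31.2 = 18.408 now; the seller offers that and keeps 101.592.
Round 1 (the buyer proposes): the seller can get 101.592 next round, worth 0.74 × 101.592 = 75.17808 now; the buyer offers that and keeps 44.82192.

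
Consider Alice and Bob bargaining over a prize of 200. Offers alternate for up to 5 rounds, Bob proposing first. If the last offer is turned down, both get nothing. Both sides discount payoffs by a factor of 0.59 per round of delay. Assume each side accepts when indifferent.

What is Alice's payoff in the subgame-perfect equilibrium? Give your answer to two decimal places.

65.22

Round 5 (Bob proposes): Alice will accept anything ≥ 0, so Bob offers 0 and keeps 200.
Round 4 (Alice proposes): Bob can get 200 next round, worth 0.59 × 200 = 118 now. Alice offers 118 and keeps 200 − 118 = 82.
Round 3 (Bob proposes): Alice can get 82 next round, worth 0.59 × 82 = 48.38 now, so Bob offers 48.38, keeping 151.62.
Round 2 (Alice proposes): Bob can get 151.62 next round, worth 0.59 × 151.62 = 89.4558 now; Alice offers that and keeps 110.5442.
Round 1 (Bob proposes): Alice can get 110.5442 next round, worth 0.59 × 110.5442 = 65.221078 now; Bob offers that and keeps 134.778922.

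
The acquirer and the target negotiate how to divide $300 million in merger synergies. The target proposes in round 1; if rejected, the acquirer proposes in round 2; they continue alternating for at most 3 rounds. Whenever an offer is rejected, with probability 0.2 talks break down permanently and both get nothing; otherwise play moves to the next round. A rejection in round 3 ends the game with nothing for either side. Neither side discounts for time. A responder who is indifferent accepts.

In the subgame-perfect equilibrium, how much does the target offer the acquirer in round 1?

48

Round 3 (the target proposes): rejection yields 0 for the acquirer; the target offers 0 and keeps 300.
Round 2 (the acquirer proposes): rejecting gives the target an expected 0.8 × 300 = 240, so the acquirer offers 240, keeping 60.
Round 1 (the target proposes): rejecting gives the acquirer an expected 0.8 × 60 = 48; the target offers that and keeps 252.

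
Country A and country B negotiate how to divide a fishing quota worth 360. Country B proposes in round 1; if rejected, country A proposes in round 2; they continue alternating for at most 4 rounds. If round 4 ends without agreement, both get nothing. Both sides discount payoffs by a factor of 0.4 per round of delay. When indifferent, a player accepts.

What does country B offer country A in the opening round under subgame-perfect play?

Round 4 (country A proposes): rejection yields 0 for country B; country A offers 0 and keeps 360.
Round 3 (country B proposes): country A can get 360 next round, worth 0.4 × 360 = 144 now; country B offers that and keeps 216.
Round 2 (country A proposes): country B can get 216 next round, worth 0.4 × 216 = 86.4 now, so country A offers 86.4, keeping 273.6.
Round 1 (country B proposes): country A can get 273.6 next round, worth 0.4 × 273.6 = 109.44 now. Country B offers 109.44 and keeps 360 − 109.44 = 250.56.

109.44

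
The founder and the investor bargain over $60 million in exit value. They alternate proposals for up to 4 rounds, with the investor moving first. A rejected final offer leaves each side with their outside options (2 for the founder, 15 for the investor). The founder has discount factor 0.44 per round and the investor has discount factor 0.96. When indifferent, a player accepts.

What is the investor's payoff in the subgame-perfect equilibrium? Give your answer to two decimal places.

Round 4 (the founder proposes): the investor gets 15 if talks fail, so the founder offers 15 and keeps 45.
Round 3 (the investor proposes): the founder can get 45 next round, worth 0.44 × 45 = 19.8 now; the investor offers that and keeps 40.2.
Round 2 (the founder proposes): the investor can get 40.2 next round, worth 0.96 × 40.2 = 38.592 now, so the founder offers 38.592, keeping 21.408.
Round 1 (the investor proposes): the founder can get 21.408 next round, worth 0.44 × 21.408 = 9.41952 now. The investor offers 9.41952 and keeps 60 − 9.41952 = 50.58048.

50.58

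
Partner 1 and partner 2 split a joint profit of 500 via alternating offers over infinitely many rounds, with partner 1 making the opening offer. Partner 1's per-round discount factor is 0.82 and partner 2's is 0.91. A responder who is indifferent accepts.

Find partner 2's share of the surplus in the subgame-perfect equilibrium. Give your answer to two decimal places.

322.70

When partner 1 proposes, partner 2 accepts any offer worth at least 0.91 times what partner 2 would get by proposing next round; and vice versa.
This gives x = 500 − 0.91y and y = 500 − 0.82x, where x and y are each side's share when it proposes.
Hence (1 − 0.91·0.82)x = 500(1 − 0.91), i.e. 0.2538·x = 45.
x ≈ 177.3050; partner 2's share is 500 − x ≈ 322.6950.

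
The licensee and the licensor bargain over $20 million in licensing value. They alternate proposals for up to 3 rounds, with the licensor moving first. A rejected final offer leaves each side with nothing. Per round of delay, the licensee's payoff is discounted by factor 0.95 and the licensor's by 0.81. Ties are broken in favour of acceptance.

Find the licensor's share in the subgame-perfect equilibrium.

16.39

Round 3 (the licensor proposes): the licensee will accept anything ≥ 0, so the licensor offers 0 and keeps 20.
Round 2 (the licensee proposes): the licensor can get 20 next round, worth 0.81 × 20 = 16.2 now. The licensee offers 16.2 and keeps 20 − 16.2 = 3.8.
Round 1 (the licensor proposes): the licensee can get 3.8 next round, worth 0.95 × 3.8 = 3.61 now; the licensor offers that and keeps 16.39.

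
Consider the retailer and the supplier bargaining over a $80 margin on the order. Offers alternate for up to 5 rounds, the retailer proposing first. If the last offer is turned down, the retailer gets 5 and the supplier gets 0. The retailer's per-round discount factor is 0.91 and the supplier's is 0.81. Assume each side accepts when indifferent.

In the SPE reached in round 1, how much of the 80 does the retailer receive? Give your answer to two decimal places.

Round 5 (the retailer proposes): rejection yields 0 for the supplier; the retailer offers 0 and keeps 80.
Round 4 (the supplier proposes): the retailer can get 80 next round, worth 0.91 × 80 = 72.8 now; the supplier offers that and keeps 7.2.
Round 3 (the retailer proposes): the supplier can get 7.2 next round, worth 0.81 × 7.2 = 5.832 now, so the retailer offers 5.832, keeping 74.168.
Round 2 (the supplier proposes): the retailer can get 74.168 next round, worth 0.91 × 74.168 = 67.49288 now, so the supplier offers 67.49288, keeping 12.50712.
Round 1 (the retailer proposes): the supplier can get 12.50712 next round, worth 0.81 × 12.50712 = 10.1307672 now. The retailer offers 10.1307672 and keeps 80 − 10.1307672 = 69.8692328.

69.87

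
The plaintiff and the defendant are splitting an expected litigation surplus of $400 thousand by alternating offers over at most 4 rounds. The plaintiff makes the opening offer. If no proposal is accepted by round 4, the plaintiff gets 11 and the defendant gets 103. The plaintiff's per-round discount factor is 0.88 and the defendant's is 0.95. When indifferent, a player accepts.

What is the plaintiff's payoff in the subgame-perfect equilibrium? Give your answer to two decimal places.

45.46

By backward induction:
Round 4 (the defendant proposes): the plaintiff gets 11 if talks fail, so the defendant offers 11 and keeps 389.
Round 3 (the plaintiff proposes): the defendant can get 389 next round, worth 0.95 × 389 = 369.55 now. The plaintiff offers 369.55 and keeps 400 − 369.55 = 30.45.
Round 2 (the defendant proposes): the plaintiff can get 30.45 next round, worth 0.88 × 30.45 = 26.796 now. The defendant offers 26.796 and keeps 400 − 26.796 = 373.204.
Round 1 (the plaintiff proposes): the defendant can get 373.204 next round, worth 0.95 × 373.204 = 354.5438 now; the plaintiff offers that and keeps 45.4562.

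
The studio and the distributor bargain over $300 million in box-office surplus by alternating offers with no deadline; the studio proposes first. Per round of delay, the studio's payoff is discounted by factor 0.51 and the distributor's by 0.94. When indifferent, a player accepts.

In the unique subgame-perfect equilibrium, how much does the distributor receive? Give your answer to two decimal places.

265.42

When the studio proposes, the distributor accepts any offer worth at least 0.94 times what the distributor would get by proposing next round; and vice versa.
This gives x = 300 − 0.94y and y = 300 − 0.51x, where x and y are each side's share when it proposes.
Hence (1 − 0.94·0.51)x = 300(1 − 0.94), i.e. 0.5206·x = 18.
x ≈ 34.5755; the distributor's share is 300 − x ≈ 265.4245.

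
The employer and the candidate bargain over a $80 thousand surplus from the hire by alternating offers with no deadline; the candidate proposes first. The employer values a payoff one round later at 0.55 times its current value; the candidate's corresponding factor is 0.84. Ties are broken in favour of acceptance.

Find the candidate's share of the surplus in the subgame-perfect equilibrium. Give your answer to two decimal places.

When the candidate proposes, the employer accepts any offer worth at least 0.55 times what the employer would get by proposing next round; and vice versa.
This gives x = 80 − 0.55y and y = 80 − 0.84x, where x and y are each side's share when it proposes.
Hence (1 − 0.55·0.84)x = 80(1 − 0.55), i.e. 0.538·x = 36.
x ≈ 66.9145; the employer's share is 80 − x ≈ 13.0855.

66.91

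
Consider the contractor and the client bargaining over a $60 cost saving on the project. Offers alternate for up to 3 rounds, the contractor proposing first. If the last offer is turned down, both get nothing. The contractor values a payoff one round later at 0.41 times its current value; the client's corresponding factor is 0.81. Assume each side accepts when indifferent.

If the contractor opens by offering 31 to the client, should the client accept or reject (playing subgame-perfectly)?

Round 3 (the contractor proposes): rejection yields 0 for the client; the contractor offers 0 and keeps 60.
Round 2 (the client proposes): the contractor can get 60 next round, worth 0.41 × 60 = 24.6 now, so the client offers 24.6, keeping 35.4.
So by rejecting in round 1, the client gets 35.4 next round, worth 0.81 × 35.4 = 28.674 now.
Offer 31 ≥ 28.674, so the client accepts.

Accept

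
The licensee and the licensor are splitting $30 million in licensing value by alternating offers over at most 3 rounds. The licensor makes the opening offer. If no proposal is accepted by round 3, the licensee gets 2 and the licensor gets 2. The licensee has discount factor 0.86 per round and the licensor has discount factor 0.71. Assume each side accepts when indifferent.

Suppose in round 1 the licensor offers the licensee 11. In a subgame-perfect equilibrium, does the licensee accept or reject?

Round 3 (the licensor proposes): the licensee gets 2 if talks fail, so the licensor offers 2 and keeps 28.
Round 2 (the licensee proposes): the licensor can get 28 next round, worth 0.71 × 28 = 19.88 now, so the licensee offers 19.88, keeping 10.12.
So by rejecting in round 1, the licensee gets 10.12 next round, worth 0.86 × 10.12 = 8.7032 now.
Offer 11 ≥ 8.7032, so the licensee accepts.

Accept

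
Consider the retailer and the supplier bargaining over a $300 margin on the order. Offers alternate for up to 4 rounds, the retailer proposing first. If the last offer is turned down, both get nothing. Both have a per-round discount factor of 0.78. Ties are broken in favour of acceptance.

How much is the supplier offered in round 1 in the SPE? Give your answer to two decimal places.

Solve by backward induction from round 4.
Round 4 (the supplier proposes): the retailer will accept anything ≥ 0, so the supplier offers 0 and keeps 300.
Round 3 (the retailer proposes): the supplier can get 300 next round, worth 0.78 × 300 = 234 now. The retailer offers 234 and keeps 300 − 234 = 66.
Round 2 (the supplier proposes): the retailer can get 66 next round, worth 0.78 × 66 = 51.48 now. The supplier offers 51.48 and keeps 300 − 51.48 = 248.52.
Round 1 (the retailer proposes): the supplier can get 248.52 next round, worth 0.78 × 248.52 = 193.8456 now, so the retailer offers 193.8456, keeping 106.1544.

193.85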